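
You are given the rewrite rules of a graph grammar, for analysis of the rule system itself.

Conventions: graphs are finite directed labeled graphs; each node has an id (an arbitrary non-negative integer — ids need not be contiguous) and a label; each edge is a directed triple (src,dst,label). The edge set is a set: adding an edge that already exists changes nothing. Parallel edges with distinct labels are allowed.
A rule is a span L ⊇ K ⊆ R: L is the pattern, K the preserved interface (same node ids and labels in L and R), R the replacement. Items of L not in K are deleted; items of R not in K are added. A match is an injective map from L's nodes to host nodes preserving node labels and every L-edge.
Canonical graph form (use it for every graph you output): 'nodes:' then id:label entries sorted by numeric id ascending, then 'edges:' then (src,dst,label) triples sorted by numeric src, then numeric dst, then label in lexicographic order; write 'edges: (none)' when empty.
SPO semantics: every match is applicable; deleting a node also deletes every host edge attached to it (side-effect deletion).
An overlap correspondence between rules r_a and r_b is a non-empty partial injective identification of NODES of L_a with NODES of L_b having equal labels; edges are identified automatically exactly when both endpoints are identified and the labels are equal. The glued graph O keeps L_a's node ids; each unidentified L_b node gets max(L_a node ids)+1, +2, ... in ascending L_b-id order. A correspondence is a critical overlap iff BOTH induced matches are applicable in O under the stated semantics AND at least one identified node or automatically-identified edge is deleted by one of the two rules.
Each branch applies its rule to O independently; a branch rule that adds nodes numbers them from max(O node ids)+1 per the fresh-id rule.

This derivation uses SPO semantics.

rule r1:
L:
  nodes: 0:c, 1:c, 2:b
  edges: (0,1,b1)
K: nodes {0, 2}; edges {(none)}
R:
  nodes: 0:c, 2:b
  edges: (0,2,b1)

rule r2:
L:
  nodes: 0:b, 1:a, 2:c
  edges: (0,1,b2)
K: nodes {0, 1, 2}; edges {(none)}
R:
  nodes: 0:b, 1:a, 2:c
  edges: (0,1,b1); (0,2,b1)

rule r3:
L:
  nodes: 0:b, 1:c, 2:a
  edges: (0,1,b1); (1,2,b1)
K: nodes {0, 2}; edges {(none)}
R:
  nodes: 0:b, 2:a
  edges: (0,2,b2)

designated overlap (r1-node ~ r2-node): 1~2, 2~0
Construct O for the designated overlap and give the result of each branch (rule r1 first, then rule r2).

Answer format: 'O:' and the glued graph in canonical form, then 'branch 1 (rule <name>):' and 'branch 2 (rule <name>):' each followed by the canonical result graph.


O:
nodes: 0:c, 1:c, 2:b, 3:a
edges: (0,1,b1); (2,3,b2)
branch 1 (rule r1):
nodes: 0:c, 2:b, 3:a
edges: (0,2,b1); (2,3,b2)
branch 2 (rule r2):
nodes: 0:c, 1:c, 2:b, 3:a
edges: (0,1,b1); (2,1,b1); (2,3,b1)


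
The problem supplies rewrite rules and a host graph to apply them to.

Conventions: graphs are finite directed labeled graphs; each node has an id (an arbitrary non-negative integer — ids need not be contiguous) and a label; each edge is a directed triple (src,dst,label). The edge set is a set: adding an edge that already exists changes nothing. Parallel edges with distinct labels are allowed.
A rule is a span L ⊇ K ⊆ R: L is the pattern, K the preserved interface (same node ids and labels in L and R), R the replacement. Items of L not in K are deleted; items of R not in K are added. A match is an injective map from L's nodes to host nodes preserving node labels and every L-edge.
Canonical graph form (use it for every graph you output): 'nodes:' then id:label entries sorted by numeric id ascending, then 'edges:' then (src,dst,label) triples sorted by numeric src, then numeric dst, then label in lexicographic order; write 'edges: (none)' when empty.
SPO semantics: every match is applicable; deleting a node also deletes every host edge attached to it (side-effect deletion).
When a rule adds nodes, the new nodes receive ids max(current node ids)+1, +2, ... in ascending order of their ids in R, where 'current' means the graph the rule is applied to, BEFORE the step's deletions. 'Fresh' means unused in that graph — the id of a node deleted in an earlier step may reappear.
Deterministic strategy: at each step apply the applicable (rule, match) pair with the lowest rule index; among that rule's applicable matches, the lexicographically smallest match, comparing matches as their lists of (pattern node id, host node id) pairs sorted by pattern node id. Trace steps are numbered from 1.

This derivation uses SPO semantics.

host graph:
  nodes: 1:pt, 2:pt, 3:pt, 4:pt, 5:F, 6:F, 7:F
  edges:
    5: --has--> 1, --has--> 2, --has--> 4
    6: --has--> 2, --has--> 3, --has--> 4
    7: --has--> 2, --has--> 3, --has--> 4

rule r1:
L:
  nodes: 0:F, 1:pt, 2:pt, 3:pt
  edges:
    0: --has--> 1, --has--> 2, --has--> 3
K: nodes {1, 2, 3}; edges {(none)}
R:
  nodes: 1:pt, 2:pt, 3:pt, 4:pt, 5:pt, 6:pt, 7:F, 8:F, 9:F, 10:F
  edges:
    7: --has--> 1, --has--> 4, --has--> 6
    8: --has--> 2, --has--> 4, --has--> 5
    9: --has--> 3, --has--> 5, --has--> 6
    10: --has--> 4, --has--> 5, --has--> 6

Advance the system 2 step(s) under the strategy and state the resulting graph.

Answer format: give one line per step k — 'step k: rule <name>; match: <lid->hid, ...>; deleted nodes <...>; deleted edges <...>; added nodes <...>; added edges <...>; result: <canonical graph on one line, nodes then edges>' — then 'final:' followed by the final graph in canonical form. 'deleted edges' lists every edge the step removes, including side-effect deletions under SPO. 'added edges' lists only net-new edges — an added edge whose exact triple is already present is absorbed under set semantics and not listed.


step 1: rule r1; match: 0->5, 1->1, 2->2, 3->4; deleted nodes 5; deleted edges (5,1,has); (5,2,has); (5,4,has); added nodes 8, 9, 10, 11, 12, 13, 14; added edges (11,1,has); (11,8,has); (11,10,has); (12,2,has); (12,8,has); (12,9,has); (13,4,has); (13,9,has); (13,10,has); (14,8,has); (14,9,has); (14,10,has); result: nodes: 1:pt, 2:pt, 3:pt, 4:pt, 6:F, 7:F, 8:pt, 9:pt, 10:pt, 11:F, 12:F, 13:F, 14:F edges: (6,2,has); (6,3,has); (6,4,has); (7,2,has); (7,3,has); (7,4,has); (11,1,has); (11,8,has); (11,10,has); (12,2,has); (12,8,has); (12,9,has); (13,4,has); (13,9,has); (13,10,has); (14,8,has); (14,9,has); (14,10,has)
step 2: rule r1; match: 0->6, 1->2, 2->3, 3->4; deleted nodes 6; deleted edges (6,2,has); (6,3,has); (6,4,has); added nodes 15, 16, 17, 18, 19, 20, 21; added edges (18,2,has); (18,15,has); (18,17,has); (19,3,has); (19,15,has); (19,16,has); (20,4,has); (20,16,has); (20,17,has); (21,15,has); (21,16,has); (21,17,has); result: nodes: 1:pt, 2:pt, 3:pt, 4:pt, 7:F, 8:pt, 9:pt, 10:pt, 11:F, 12:F, 13:F, 14:F, 15:pt, 16:pt, 17:pt, 18:F, 19:F, 20:F, 21:F edges: (7,2,has); (7,3,has); (7,4,has); (11,1,has); (11,8,has); (11,10,has); (12,2,has); (12,8,has); (12,9,has); (13,4,has); (13,9,has); (13,10,has); (14,8,has); (14,9,has); (14,10,has); (18,2,has); (18,15,has); (18,17,has); (19,3,has); (19,15,has); (19,16,has); (20,4,has); (20,16,has); (20,17,has); (21,15,has); (21,16,has); (21,17,has)
final:
nodes: 1:pt, 2:pt, 3:pt, 4:pt, 7:F, 8:pt, 9:pt, 10:pt, 11:F, 12:F, 13:F, 14:F, 15:pt, 16:pt, 17:pt, 18:F, 19:F, 20:F, 21:F
edges: (7,2,has); (7,3,has); (7,4,has); (11,1,has); (11,8,has); (11,10,has); (12,2,has); (12,8,has); (12,9,has); (13,4,has); (13,9,has); (13,10,has); (14,8,has); (14,9,has); (14,10,has); (18,2,has); (18,15,has); (18,17,has); (19,3,has); (19,15,has); (19,16,has); (20,4,has); (20,16,has); (20,17,has); (21,15,has); (21,16,has); (21,17,has)


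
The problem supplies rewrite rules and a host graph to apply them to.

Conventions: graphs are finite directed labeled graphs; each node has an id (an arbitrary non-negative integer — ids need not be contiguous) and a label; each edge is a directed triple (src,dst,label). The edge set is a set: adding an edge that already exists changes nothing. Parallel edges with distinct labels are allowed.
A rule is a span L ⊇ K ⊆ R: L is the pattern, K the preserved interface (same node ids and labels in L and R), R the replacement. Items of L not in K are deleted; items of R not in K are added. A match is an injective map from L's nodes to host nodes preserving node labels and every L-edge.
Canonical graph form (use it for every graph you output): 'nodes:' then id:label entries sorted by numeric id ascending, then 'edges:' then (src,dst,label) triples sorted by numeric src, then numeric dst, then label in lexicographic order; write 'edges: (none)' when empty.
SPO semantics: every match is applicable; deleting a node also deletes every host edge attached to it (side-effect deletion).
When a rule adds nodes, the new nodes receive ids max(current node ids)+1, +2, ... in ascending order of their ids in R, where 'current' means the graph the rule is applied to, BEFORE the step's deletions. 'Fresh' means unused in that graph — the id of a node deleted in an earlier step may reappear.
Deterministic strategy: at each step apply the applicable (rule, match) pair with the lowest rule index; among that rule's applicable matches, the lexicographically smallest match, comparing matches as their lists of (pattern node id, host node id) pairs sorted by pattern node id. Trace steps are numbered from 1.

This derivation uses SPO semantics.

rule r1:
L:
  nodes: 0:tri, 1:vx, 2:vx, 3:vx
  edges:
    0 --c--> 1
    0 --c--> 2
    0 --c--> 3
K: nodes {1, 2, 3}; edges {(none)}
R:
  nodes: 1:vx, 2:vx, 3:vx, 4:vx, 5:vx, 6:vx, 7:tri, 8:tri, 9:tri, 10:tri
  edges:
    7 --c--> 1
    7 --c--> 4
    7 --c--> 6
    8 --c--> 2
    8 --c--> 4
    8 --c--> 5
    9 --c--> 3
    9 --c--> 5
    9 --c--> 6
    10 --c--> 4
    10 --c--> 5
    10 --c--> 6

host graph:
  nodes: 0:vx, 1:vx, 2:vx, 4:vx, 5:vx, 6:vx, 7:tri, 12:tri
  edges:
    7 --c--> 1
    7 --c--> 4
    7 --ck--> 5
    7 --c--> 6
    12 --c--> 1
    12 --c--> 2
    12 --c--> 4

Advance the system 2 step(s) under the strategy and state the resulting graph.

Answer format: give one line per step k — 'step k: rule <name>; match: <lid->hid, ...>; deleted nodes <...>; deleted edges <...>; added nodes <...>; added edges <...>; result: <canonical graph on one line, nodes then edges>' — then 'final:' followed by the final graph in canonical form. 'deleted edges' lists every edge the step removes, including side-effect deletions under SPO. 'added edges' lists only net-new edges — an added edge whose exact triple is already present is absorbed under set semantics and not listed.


step 1: rule r1; match: 0->7, 1->1, 2->4, 3->6; deleted nodes 7; deleted edges (7,1,c); (7,4,c); (7,5,ck); (7,6,c); added nodes 13, 14, 15, 16, 17, 18, 19; added edges (16,1,c); (16,13,c); (16,15,c); (17,4,c); (17,13,c); (17,14,c); (18,6,c); (18,14,c); (18,15,c); (19,13,c); (19,14,c); (19,15,c); result: nodes: 0:vx, 1:vx, 2:vx, 4:vx, 5:vx, 6:vx, 12:tri, 13:vx, 14:vx, 15:vx, 16:tri, 17:tri, 18:tri, 19:tri edges: (12,1,c); (12,2,c); (12,4,c); (16,1,c); (16,13,c); (16,15,c); (17,4,c); (17,13,c); (17,14,c); (18,6,c); (18,14,c); (18,15,c); (19,13,c); (19,14,c); (19,15,c)
step 2: rule r1; match: 0->12, 1->1, 2->2, 3->4; deleted nodes 12; deleted edges (12,1,c); (12,2,c); (12,4,c); added nodes 20, 21, 22, 23, 24, 25, 26; added edges (23,1,c); (23,20,c); (23,22,c); (24,2,c); (24,20,c); (24,21,c); (25,4,c); (25,21,c); (25,22,c); (26,20,c); (26,21,c); (26,22,c); result: nodes: 0:vx, 1:vx, 2:vx, 4:vx, 5:vx, 6:vx, 13:vx, 14:vx, 15:vx, 16:tri, 17:tri, 18:tri, 19:tri, 20:vx, 21:vx, 22:vx, 23:tri, 24:tri, 25:tri, 26:tri edges: (16,1,c); (16,13,c); (16,15,c); (17,4,c); (17,13,c); (17,14,c); (18,6,c); (18,14,c); (18,15,c); (19,13,c); (19,14,c); (19,15,c); (23,1,c); (23,20,c); (23,22,c); (24,2,c); (24,20,c); (24,21,c); (25,4,c); (25,21,c); (25,22,c); (26,20,c); (26,21,c); (26,22,c)
final:
nodes: 0:vx, 1:vx, 2:vx, 4:vx, 5:vx, 6:vx, 13:vx, 14:vx, 15:vx, 16:tri, 17:tri, 18:tri, 19:tri, 20:vx, 21:vx, 22:vx, 23:tri, 24:tri, 25:tri, 26:tri
edges: (16,1,c); (16,13,c); (16,15,c); (17,4,c); (17,13,c); (17,14,c); (18,6,c); (18,14,c); (18,15,c); (19,13,c); (19,14,c); (19,15,c); (23,1,c); (23,20,c); (23,22,c); (24,2,c); (24,20,c); (24,21,c); (25,4,c); (25,21,c); (25,22,c); (26,20,c); (26,21,c); (26,22,c)


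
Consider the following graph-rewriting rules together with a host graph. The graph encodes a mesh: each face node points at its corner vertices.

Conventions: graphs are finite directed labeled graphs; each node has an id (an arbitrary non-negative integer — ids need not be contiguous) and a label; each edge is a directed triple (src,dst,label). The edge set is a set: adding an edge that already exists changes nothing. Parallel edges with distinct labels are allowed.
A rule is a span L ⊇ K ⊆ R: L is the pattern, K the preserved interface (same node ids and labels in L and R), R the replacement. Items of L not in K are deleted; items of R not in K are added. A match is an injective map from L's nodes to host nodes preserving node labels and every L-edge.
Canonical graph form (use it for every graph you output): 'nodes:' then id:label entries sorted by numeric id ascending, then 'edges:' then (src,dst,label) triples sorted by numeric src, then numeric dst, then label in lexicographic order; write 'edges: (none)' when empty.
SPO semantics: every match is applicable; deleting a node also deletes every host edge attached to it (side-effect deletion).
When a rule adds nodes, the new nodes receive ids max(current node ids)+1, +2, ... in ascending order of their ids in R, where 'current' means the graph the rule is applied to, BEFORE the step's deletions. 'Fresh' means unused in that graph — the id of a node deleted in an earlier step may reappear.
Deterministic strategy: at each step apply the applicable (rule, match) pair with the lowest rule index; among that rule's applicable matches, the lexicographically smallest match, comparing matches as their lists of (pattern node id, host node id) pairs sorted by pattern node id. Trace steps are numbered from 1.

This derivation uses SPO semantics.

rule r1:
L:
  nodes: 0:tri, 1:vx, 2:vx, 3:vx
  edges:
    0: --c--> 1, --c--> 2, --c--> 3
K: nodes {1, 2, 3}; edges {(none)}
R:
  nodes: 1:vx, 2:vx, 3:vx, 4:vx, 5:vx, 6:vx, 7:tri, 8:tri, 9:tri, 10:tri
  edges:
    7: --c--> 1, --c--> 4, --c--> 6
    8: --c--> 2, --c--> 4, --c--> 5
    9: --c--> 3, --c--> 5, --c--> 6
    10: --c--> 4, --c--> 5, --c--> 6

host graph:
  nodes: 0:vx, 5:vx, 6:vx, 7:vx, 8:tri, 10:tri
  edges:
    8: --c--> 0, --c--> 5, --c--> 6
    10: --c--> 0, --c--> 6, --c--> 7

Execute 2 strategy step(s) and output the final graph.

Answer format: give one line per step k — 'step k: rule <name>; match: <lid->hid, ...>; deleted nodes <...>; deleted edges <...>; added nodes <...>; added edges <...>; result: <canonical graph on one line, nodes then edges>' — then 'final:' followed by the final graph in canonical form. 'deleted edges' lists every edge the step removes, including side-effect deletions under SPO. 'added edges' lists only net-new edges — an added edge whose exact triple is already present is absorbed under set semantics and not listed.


step 1: rule r1; match: 0->8, 1->0, 2->5, 3->6; deleted nodes 8; deleted edges (8,0,c); (8,5,c); (8,6,c); added nodes 11, 12, 13, 14, 15, 16, 17; added edges (14,0,c); (14,11,c); (14,13,c); (15,5,c); (15,11,c); (15,12,c); (16,6,c); (16,12,c); (16,13,c); (17,11,c); (17,12,c); (17,13,c); result: nodes: 0:vx, 5:vx, 6:vx, 7:vx, 10:tri, 11:vx, 12:vx, 13:vx, 14:tri, 15:tri, 16:tri, 17:tri edges: (10,0,c); (10,6,c); (10,7,c); (14,0,c); (14,11,c); (14,13,c); (15,5,c); (15,11,c); (15,12,c); (16,6,c); (16,12,c); (16,13,c); (17,11,c); (17,12,c); (17,13,c)
step 2: rule r1; match: 0->10, 1->0, 2->6, 3->7; deleted nodes 10; deleted edges (10,0,c); (10,6,c); (10,7,c); added nodes 18, 19, 20, 21, 22, 23, 24; added edges (21,0,c); (21,18,c); (21,20,c); (22,6,c); (22,18,c); (22,19,c); (23,7,c); (23,19,c); (23,20,c); (24,18,c); (24,19,c); (24,20,c); result: nodes: 0:vx, 5:vx, 6:vx, 7:vx, 11:vx, 12:vx, 13:vx, 14:tri, 15:tri, 16:tri, 17:tri, 18:vx, 19:vx, 20:vx, 21:tri, 22:tri, 23:tri, 24:tri edges: (14,0,c); (14,11,c); (14,13,c); (15,5,c); (15,11,c); (15,12,c); (16,6,c); (16,12,c); (16,13,c); (17,11,c); (17,12,c); (17,13,c); (21,0,c); (21,18,c); (21,20,c); (22,6,c); (22,18,c); (22,19,c); (23,7,c); (23,19,c); (23,20,c); (24,18,c); (24,19,c); (24,20,c)
final:
nodes: 0:vx, 5:vx, 6:vx, 7:vx, 11:vx, 12:vx, 13:vx, 14:tri, 15:tri, 16:tri, 17:tri, 18:vx, 19:vx, 20:vx, 21:tri, 22:tri, 23:tri, 24:tri
edges: (14,0,c); (14,11,c); (14,13,c); (15,5,c); (15,11,c); (15,12,c); (16,6,c); (16,12,c); (16,13,c); (17,11,c); (17,12,c); (17,13,c); (21,0,c); (21,18,c); (21,20,c); (22,6,c); (22,18,c); (22,19,c); (23,7,c); (23,19,c); (23,20,c); (24,18,c); (24,19,c); (24,20,c)


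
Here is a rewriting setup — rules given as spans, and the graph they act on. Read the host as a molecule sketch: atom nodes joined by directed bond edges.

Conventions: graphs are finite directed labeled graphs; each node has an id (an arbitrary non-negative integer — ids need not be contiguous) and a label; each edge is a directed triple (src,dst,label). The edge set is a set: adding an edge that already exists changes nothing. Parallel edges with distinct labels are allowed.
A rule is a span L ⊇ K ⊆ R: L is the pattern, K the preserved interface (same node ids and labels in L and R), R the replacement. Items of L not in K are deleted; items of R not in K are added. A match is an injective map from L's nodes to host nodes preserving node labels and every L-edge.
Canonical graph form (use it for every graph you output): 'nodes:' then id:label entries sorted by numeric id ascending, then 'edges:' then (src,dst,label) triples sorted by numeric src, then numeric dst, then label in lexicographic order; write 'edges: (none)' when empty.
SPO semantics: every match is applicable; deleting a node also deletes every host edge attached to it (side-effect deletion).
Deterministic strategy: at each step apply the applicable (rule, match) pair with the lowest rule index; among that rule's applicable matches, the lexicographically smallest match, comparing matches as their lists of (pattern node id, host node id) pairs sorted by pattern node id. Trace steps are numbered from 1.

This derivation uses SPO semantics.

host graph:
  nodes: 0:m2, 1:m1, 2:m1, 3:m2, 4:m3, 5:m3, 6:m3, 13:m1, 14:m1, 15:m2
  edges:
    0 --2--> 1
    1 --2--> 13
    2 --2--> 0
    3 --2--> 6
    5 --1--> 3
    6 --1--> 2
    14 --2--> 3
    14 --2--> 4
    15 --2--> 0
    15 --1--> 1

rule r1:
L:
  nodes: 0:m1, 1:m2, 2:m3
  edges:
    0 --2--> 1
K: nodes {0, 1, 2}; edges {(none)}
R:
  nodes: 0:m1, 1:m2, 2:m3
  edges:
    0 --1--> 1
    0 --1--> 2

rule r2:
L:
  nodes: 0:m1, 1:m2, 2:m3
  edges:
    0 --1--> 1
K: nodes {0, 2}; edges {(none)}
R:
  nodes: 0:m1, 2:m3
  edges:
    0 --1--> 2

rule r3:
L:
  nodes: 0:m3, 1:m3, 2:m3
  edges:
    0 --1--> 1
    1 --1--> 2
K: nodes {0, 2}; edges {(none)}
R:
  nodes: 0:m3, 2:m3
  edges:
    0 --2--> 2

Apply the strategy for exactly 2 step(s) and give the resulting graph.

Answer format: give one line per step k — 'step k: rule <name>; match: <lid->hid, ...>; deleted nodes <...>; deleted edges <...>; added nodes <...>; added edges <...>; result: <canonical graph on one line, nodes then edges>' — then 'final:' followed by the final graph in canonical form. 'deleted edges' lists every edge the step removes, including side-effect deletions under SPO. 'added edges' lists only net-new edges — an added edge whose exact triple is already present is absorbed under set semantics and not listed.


step 1: rule r1; match: 0->2, 1->0, 2->4; deleted nodes (none); deleted edges (2,0,2); added nodes (none); added edges (2,0,1); (2,4,1); result: nodes: 0:m2, 1:m1, 2:m1, 3:m2, 4:m3, 5:m3, 6:m3, 13:m1, 14:m1, 15:m2 edges: (0,1,2); (1,13,2); (2,0,1); (2,4,1); (3,6,2); (5,3,1); (6,2,1); (14,3,2); (14,4,2); (15,0,2); (15,1,1)
step 2: rule r1; match: 0->14, 1->3, 2->4; deleted nodes (none); deleted edges (14,3,2); added nodes (none); added edges (14,3,1); (14,4,1); result: nodes: 0:m2, 1:m1, 2:m1, 3:m2, 4:m3, 5:m3, 6:m3, 13:m1, 14:m1, 15:m2 edges: (0,1,2); (1,13,2); (2,0,1); (2,4,1); (3,6,2); (5,3,1); (6,2,1); (14,3,1); (14,4,1); (14,4,2); (15,0,2); (15,1,1)
final:
nodes: 0:m2, 1:m1, 2:m1, 3:m2, 4:m3, 5:m3, 6:m3, 13:m1, 14:m1, 15:m2
edges: (0,1,2); (1,13,2); (2,0,1); (2,4,1); (3,6,2); (5,3,1); (6,2,1); (14,3,1); (14,4,1); (14,4,2); (15,0,2); (15,1,1)


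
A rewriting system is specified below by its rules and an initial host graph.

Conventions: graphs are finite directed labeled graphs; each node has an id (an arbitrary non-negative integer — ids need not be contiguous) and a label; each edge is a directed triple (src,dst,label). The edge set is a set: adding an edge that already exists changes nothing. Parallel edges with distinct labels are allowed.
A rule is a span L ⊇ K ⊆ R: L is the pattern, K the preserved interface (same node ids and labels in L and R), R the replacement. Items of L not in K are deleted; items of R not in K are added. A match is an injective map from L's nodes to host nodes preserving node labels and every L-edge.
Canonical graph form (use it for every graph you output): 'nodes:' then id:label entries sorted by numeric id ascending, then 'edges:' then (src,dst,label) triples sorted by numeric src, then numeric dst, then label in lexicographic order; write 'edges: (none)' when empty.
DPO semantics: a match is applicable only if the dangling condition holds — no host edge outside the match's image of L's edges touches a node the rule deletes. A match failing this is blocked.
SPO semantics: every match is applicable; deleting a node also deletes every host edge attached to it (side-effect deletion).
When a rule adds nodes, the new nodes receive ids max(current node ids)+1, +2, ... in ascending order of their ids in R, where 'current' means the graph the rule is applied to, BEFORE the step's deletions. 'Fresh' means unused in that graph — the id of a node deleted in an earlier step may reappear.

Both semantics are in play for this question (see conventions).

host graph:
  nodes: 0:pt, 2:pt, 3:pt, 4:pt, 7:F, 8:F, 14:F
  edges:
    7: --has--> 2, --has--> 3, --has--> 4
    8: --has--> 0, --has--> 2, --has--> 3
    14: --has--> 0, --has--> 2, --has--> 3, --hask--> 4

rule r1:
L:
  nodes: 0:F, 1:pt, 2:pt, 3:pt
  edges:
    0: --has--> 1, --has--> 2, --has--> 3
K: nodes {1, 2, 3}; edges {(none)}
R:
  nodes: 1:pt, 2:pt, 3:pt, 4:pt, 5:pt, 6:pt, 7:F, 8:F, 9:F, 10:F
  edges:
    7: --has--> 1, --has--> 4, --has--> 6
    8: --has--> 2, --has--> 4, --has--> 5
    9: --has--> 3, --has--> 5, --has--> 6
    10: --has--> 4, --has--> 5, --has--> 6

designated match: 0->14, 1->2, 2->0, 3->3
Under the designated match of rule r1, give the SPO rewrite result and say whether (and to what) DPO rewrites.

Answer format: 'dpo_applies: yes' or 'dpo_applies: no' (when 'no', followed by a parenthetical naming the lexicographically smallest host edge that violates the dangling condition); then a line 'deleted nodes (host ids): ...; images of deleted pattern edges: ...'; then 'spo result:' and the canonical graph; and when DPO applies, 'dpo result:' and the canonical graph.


dpo_applies: no
(the rule deletes node 14, which keeps host edge (14,4,hask) outside the match image — the dangling condition fails, DPO blocks; SPO proceeds and side-deletes such edges)
deleted nodes (host ids): 14; images of deleted pattern edges: (14,0,has); (14,2,has); (14,3,has)
spo result:
nodes: 0:pt, 2:pt, 3:pt, 4:pt, 7:F, 8:F, 15:pt, 16:pt, 17:pt, 18:F, 19:F, 20:F, 21:F
edges: (7,2,has); (7,3,has); (7,4,has); (8,0,has); (8,2,has); (8,3,has); (18,2,has); (18,15,has); (18,17,has); (19,0,has); (19,15,has); (19,16,has); (20,3,has); (20,16,has); (20,17,has); (21,15,has); (21,16,has); (21,17,has)


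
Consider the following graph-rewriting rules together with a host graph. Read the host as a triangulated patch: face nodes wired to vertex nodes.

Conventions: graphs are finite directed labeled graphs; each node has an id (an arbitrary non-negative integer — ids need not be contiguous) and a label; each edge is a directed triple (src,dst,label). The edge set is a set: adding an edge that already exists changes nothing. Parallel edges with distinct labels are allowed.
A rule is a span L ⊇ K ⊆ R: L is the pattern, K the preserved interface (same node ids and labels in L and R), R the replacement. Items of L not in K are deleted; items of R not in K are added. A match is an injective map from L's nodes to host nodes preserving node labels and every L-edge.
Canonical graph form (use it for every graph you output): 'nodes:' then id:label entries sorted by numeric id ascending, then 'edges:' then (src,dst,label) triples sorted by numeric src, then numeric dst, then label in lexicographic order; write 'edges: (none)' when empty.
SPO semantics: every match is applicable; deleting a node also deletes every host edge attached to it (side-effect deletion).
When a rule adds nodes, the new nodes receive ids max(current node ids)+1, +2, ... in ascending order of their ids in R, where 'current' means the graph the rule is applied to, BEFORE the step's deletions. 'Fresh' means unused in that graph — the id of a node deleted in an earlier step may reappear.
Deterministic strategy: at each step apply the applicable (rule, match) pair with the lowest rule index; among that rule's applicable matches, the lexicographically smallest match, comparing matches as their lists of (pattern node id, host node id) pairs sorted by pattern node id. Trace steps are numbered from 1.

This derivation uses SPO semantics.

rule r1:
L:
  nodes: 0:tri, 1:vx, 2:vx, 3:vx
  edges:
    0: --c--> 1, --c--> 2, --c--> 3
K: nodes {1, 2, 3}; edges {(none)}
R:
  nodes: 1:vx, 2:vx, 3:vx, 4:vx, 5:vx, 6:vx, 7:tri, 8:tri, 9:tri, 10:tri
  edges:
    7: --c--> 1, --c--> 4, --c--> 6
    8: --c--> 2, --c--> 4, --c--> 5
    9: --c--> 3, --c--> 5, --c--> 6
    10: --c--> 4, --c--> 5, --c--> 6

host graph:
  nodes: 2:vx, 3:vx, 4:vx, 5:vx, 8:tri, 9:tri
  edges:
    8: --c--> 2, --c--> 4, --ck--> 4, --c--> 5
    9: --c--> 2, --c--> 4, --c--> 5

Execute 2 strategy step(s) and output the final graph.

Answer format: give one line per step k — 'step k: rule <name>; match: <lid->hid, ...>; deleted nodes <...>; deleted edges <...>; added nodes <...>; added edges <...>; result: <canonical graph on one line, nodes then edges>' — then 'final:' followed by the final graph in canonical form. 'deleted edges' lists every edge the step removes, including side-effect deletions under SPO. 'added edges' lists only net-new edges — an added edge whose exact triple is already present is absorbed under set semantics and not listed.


step 1: rule r1; match: 0->8, 1->2, 2->4, 3->5; deleted nodes 8; deleted edges (8,2,c); (8,4,c); (8,4,ck); (8,5,c); added nodes 10, 11, 12, 13, 14, 15, 16; added edges (13,2,c); (13,10,c); (13,12,c); (14,4,c); (14,10,c); (14,11,c); (15,5,c); (15,11,c); (15,12,c); (16,10,c); (16,11,c); (16,12,c); result: nodes: 2:vx, 3:vx, 4:vx, 5:vx, 9:tri, 10:vx, 11:vx, 12:vx, 13:tri, 14:tri, 15:tri, 16:tri edges: (9,2,c); (9,4,c); (9,5,c); (13,2,c); (13,10,c); (13,12,c); (14,4,c); (14,10,c); (14,11,c); (15,5,c); (15,11,c); (15,12,c); (16,10,c); (16,11,c); (16,12,c)
step 2: rule r1; match: 0->9, 1->2, 2->4, 3->5; deleted nodes 9; deleted edges (9,2,c); (9,4,c); (9,5,c); added nodes 17, 18, 19, 20, 21, 22, 23; added edges (20,2,c); (20,17,c); (20,19,c); (21,4,c); (21,17,c); (21,18,c); (22,5,c); (22,18,c); (22,19,c); (23,17,c); (23,18,c); (23,19,c); result: nodes: 2:vx, 3:vx, 4:vx, 5:vx, 10:vx, 11:vx, 12:vx, 13:tri, 14:tri, 15:tri, 16:tri, 17:vx, 18:vx, 19:vx, 20:tri, 21:tri, 22:tri, 23:tri edges: (13,2,c); (13,10,c); (13,12,c); (14,4,c); (14,10,c); (14,11,c); (15,5,c); (15,11,c); (15,12,c); (16,10,c); (16,11,c); (16,12,c); (20,2,c); (20,17,c); (20,19,c); (21,4,c); (21,17,c); (21,18,c); (22,5,c); (22,18,c); (22,19,c); (23,17,c); (23,18,c); (23,19,c)
final:
nodes: 2:vx, 3:vx, 4:vx, 5:vx, 10:vx, 11:vx, 12:vx, 13:tri, 14:tri, 15:tri, 16:tri, 17:vx, 18:vx, 19:vx, 20:tri, 21:tri, 22:tri, 23:tri
edges: (13,2,c); (13,10,c); (13,12,c); (14,4,c); (14,10,c); (14,11,c); (15,5,c); (15,11,c); (15,12,c); (16,10,c); (16,11,c); (16,12,c); (20,2,c); (20,17,c); (20,19,c); (21,4,c); (21,17,c); (21,18,c); (22,5,c); (22,18,c); (22,19,c); (23,17,c); (23,18,c); (23,19,c)


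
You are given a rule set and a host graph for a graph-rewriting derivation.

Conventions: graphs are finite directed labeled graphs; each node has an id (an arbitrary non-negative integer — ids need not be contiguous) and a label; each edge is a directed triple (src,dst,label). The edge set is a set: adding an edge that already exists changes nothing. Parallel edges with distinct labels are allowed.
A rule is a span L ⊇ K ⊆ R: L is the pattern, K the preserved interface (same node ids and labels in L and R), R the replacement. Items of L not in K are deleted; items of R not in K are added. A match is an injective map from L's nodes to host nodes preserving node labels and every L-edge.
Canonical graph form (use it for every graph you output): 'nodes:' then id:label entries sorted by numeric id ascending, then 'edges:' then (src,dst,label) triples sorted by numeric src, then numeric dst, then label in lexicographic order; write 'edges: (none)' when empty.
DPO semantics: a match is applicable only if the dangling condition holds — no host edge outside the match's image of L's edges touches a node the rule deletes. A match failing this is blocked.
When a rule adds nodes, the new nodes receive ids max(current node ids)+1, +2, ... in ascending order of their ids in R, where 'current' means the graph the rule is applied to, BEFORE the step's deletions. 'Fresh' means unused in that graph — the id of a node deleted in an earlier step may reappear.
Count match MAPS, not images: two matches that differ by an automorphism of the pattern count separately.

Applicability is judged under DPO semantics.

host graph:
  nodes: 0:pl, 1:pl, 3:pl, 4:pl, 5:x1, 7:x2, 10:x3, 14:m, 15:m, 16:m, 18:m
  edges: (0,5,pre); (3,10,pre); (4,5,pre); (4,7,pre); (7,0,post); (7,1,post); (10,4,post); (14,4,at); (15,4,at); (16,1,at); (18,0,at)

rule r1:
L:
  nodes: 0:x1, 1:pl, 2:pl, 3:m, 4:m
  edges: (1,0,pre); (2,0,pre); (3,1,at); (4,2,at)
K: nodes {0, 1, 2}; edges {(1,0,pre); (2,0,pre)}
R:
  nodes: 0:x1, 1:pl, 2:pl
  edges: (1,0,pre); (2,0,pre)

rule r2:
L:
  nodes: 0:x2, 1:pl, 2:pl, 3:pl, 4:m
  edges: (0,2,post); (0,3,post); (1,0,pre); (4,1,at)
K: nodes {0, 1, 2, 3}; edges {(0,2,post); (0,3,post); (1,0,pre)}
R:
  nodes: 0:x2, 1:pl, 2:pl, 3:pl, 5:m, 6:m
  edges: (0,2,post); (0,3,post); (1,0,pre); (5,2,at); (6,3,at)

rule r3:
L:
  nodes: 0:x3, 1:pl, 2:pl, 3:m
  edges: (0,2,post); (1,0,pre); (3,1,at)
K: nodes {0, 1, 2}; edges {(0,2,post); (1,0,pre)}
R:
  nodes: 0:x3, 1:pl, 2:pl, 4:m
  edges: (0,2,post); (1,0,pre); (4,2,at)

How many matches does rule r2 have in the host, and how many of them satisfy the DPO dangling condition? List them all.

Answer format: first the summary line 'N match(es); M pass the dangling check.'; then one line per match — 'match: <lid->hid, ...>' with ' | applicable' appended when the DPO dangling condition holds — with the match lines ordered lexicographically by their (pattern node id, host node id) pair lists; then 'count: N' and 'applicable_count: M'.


4 match(es); 4 pass the dangling check.
match: 0->7, 1->4, 2->0, 3->1, 4->14 | applicable
match: 0->7, 1->4, 2->0, 3->1, 4->15 | applicable
match: 0->7, 1->4, 2->1, 3->0, 4->14 | applicable
match: 0->7, 1->4, 2->1, 3->0, 4->15 | applicable
count: 4
applicable_count: 4


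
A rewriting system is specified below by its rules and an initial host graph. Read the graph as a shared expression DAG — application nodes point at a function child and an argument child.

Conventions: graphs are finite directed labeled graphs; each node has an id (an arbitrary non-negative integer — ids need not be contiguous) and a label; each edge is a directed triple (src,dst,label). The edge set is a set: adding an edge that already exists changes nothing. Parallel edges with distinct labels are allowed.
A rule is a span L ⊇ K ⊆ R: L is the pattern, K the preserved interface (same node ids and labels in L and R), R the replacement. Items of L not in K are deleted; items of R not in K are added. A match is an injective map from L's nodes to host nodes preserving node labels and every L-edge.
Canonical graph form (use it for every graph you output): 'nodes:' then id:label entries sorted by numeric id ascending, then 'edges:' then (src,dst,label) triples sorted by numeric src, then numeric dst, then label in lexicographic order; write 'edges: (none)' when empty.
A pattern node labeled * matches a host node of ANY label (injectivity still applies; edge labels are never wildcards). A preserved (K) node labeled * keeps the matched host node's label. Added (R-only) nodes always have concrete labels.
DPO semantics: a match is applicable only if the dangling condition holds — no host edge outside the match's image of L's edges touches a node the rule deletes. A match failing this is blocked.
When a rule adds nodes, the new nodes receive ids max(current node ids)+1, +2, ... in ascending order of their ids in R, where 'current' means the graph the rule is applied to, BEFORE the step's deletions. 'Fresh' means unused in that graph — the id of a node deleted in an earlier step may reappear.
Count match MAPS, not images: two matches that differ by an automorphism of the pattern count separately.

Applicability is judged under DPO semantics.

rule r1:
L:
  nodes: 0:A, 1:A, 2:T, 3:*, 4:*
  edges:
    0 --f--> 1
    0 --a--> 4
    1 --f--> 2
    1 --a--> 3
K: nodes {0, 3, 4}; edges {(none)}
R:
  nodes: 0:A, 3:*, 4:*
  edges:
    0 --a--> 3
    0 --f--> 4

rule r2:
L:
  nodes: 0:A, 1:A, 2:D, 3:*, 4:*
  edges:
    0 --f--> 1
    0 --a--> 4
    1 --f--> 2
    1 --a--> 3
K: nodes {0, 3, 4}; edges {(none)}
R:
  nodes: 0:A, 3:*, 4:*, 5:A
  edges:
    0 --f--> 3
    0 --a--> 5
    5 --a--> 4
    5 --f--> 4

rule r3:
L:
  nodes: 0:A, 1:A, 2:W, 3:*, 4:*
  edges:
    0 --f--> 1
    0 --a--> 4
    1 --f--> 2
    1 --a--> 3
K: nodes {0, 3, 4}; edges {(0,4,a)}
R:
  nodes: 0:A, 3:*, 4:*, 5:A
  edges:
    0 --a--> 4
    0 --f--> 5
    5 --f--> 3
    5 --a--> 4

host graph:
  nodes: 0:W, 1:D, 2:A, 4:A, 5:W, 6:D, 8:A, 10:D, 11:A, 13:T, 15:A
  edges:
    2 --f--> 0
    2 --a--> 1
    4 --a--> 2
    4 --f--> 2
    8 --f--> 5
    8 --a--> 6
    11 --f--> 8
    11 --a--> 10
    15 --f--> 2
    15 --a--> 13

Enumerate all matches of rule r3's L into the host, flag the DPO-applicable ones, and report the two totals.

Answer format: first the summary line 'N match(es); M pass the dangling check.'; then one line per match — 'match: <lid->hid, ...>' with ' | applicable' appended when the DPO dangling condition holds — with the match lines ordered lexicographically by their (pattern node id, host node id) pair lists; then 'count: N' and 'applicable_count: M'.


2 match(es); 1 pass the dangling check.
match: 0->11, 1->8, 2->5, 3->6, 4->10 | applicable
match: 0->15, 1->2, 2->0, 3->1, 4->13
count: 2
applicable_count: 1


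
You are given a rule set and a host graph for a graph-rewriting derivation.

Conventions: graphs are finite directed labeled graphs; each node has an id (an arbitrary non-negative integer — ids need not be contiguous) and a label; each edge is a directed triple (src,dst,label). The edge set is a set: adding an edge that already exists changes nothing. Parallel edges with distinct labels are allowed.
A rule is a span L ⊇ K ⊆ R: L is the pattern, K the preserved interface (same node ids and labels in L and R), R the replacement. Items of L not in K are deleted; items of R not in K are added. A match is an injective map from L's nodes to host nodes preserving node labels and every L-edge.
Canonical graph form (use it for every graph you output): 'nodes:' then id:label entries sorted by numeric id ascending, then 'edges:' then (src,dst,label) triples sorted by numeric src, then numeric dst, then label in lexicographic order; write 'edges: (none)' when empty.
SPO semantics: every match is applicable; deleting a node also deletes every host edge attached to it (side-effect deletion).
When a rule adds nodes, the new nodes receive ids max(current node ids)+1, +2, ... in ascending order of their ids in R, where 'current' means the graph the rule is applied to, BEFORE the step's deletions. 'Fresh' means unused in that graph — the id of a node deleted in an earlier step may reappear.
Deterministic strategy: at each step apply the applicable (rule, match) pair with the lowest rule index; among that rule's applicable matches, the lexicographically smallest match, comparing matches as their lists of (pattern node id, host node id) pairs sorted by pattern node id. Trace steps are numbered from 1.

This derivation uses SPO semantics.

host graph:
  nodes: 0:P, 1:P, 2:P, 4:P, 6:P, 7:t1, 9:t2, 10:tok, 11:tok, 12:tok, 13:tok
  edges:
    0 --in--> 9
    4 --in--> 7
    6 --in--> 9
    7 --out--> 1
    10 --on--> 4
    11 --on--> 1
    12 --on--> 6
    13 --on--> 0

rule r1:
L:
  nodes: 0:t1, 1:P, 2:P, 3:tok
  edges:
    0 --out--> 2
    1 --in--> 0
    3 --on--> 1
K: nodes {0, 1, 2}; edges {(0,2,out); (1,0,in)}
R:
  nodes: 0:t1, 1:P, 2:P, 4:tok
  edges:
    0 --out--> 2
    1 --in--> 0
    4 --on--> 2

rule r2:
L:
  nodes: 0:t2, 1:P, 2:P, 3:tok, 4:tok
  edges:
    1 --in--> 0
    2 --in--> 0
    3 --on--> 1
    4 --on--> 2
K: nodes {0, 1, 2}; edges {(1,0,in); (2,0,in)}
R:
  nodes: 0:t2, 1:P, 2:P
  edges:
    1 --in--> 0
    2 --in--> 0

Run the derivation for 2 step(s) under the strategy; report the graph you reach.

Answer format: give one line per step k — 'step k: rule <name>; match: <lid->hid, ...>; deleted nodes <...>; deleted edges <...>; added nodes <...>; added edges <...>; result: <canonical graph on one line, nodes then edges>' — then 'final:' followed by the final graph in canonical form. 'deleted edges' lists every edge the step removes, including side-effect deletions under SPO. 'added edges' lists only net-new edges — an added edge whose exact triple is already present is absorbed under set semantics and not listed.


step 1: rule r1; match: 0->7, 1->4, 2->1, 3->10; deleted nodes 10; deleted edges (10,4,on); added nodes 14; added edges (14,1,on); result: nodes: 0:P, 1:P, 2:P, 4:P, 6:P, 7:t1, 9:t2, 11:tok, 12:tok, 13:tok, 14:tok edges: (0,9,in); (4,7,in); (6,9,in); (7,1,out); (11,1,on); (12,6,on); (13,0,on); (14,1,on)
step 2: rule r2; match: 0->9, 1->0, 2->6, 3->13, 4->12; deleted nodes 12, 13; deleted edges (12,6,on); (13,0,on); added nodes (none); added edges (none); result: nodes: 0:P, 1:P, 2:P, 4:P, 6:P, 7:t1, 9:t2, 11:tok, 14:tok edges: (0,9,in); (4,7,in); (6,9,in); (7,1,out); (11,1,on); (14,1,on)
final:
nodes: 0:P, 1:P, 2:P, 4:P, 6:P, 7:t1, 9:t2, 11:tok, 14:tok
edges: (0,9,in); (4,7,in); (6,9,in); (7,1,out); (11,1,on); (14,1,on)


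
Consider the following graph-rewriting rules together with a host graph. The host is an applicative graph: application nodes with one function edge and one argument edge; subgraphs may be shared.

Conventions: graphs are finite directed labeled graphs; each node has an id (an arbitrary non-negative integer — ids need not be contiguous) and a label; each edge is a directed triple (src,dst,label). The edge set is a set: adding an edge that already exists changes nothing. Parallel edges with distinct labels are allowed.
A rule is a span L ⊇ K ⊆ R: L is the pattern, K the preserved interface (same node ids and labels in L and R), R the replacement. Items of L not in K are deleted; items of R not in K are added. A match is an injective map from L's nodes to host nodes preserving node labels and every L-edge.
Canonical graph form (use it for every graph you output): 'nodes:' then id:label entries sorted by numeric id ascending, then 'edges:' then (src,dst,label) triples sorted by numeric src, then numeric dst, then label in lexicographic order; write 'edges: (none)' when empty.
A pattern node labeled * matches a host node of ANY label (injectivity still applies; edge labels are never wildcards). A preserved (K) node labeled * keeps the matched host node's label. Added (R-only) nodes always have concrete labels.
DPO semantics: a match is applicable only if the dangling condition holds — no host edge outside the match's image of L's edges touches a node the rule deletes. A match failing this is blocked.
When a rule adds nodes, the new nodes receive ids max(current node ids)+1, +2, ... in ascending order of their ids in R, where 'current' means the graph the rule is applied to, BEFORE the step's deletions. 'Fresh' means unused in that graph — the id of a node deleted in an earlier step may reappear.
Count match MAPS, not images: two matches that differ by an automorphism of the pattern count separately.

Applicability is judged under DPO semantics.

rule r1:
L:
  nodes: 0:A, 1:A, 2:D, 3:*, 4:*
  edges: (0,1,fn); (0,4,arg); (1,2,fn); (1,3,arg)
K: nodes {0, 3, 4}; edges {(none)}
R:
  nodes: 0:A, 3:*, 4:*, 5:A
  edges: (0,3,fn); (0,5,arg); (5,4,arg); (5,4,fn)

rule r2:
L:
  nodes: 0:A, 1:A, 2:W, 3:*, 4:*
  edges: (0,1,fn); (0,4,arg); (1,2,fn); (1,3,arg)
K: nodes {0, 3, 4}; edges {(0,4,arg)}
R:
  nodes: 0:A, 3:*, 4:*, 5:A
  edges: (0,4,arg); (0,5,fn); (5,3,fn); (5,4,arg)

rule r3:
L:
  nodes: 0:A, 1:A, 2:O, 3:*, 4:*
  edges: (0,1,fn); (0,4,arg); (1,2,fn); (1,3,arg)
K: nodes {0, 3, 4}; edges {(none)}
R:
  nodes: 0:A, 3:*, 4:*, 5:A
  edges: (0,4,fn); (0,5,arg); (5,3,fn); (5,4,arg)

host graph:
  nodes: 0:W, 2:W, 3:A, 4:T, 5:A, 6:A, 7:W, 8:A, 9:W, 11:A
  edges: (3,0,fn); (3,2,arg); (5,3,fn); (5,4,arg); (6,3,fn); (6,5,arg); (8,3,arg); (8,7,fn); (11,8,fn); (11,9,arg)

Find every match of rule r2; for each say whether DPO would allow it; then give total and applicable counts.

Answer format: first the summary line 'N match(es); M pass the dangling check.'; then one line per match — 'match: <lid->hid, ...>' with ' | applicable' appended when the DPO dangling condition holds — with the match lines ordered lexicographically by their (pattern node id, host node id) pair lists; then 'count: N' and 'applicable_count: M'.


3 match(es); 1 pass the dangling check.
match: 0->5, 1->3, 2->0, 3->2, 4->4
match: 0->6, 1->3, 2->0, 3->2, 4->5
match: 0->11, 1->8, 2->7, 3->3, 4->9 | applicable
count: 3
applicable_count: 1
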